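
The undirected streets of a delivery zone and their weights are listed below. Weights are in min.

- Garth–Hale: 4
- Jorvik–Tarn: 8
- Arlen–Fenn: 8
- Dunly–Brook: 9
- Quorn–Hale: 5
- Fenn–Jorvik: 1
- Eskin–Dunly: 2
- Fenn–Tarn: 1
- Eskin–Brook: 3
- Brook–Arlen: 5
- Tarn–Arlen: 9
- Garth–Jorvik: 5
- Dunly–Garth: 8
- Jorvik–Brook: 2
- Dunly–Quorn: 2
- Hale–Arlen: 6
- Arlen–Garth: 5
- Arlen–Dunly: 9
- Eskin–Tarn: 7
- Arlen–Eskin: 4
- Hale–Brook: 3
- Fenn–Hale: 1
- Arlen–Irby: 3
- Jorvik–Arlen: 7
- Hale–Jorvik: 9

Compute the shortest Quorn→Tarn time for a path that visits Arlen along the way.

16 min

Shortest Quorn→Arlen: Quorn–Dunly–Eskin–Arlen = 8
Shortest Arlen→Tarn: Arlen–Hale–Fenn–Tarn = 8
Total via Arlen: 8 + 8 = 16 min.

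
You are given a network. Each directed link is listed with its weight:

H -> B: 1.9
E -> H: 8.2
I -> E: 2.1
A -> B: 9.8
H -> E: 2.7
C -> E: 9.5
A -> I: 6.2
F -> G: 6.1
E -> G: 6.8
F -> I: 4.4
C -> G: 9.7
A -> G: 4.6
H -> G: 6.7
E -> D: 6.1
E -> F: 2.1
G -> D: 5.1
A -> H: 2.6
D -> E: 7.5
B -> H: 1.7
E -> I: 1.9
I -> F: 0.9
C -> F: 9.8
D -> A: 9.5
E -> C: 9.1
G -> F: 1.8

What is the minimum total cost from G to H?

16.5

Running Dijkstra from G:
G: 0
F: 1.8  (via G)
D: 5.1  (via G)
I: 6.2  (via F)
E: 8.3  (via I)
A: 14.6  (via D)
H: 16.5  (via E)
Shortest route: G → F → I → E → H = 16.5.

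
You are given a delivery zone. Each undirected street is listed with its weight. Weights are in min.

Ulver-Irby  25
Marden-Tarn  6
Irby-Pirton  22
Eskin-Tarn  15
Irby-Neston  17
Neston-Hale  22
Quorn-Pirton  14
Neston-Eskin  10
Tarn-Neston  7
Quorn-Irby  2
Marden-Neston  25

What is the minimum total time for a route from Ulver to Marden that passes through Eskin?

Best Ulver to Eskin: Ulver–Irby–Neston–Eskin costing 52
Best Eskin to Marden: Eskin–Tarn–Marden costing 21
Total via Eskin: 52 + 21 = 73 min.

73 min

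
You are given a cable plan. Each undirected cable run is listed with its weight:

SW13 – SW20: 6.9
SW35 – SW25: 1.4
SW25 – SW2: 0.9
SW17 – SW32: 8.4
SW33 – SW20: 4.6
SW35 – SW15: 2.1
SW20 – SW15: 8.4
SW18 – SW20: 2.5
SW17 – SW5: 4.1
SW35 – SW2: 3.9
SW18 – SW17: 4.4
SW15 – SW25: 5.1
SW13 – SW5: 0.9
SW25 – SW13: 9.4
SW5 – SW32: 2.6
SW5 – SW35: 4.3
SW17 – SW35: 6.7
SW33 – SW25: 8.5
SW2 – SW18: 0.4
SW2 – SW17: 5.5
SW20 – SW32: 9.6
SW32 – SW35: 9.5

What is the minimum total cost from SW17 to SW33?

Compare a few routes:
SW17–SW18–SW20–SW33: 4.4+2.5+4.6 = 11.5
SW17–SW18–SW2–SW25–SW33: 4.4+0.4+0.9+8.5 = 14.2
SW17–SW2–SW18–SW20–SW33: 5.5+0.4+2.5+4.6 = 13
Cheapest is SW17–SW18–SW20–SW33 at 11.5.

11.5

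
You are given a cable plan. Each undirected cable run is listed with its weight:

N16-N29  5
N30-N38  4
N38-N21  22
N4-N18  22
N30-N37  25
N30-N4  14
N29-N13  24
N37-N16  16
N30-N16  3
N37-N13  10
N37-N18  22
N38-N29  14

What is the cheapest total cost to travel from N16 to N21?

29

Compare a few routes:
N16–N37–N30–N38–N21: 16+25+4+22 = 67
N16–N29–N38–N21: 5+14+22 = 41
N16–N30–N38–N21: 3+4+22 = 29
The minimum is 29 via N16–N30–N38–N21.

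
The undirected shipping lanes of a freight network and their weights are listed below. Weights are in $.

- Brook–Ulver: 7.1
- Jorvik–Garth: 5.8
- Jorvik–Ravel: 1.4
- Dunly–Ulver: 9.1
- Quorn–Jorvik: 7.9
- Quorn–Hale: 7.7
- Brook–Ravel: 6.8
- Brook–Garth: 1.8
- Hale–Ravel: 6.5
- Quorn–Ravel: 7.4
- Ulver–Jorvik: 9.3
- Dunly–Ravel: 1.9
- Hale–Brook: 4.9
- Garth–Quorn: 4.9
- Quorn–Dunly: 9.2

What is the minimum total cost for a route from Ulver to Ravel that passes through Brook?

$13.9

Best Ulver to Brook: Ulver–Brook costing 7.1
Best Brook to Ravel: Brook–Ravel costing 6.8
Total via Brook: 7.1 + 6.8 = $13.9.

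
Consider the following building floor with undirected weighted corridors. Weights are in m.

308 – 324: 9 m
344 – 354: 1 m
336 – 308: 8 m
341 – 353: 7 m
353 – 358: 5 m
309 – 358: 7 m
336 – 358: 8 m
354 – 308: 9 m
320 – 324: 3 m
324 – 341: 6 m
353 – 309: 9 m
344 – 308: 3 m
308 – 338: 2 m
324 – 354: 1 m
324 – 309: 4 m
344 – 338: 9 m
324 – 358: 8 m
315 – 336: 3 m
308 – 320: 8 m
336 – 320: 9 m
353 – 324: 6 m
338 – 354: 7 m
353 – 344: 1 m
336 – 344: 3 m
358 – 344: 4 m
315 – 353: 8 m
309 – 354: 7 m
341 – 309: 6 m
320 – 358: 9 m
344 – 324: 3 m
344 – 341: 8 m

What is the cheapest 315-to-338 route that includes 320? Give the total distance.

Shortest 315→320: 315 → 336 → 344 → 354 → 324 → 320 = 11
Best 320 to 338: 320 → 308 → 338 costing 10
Total via 320: 11 + 10 = 21 m.

21 m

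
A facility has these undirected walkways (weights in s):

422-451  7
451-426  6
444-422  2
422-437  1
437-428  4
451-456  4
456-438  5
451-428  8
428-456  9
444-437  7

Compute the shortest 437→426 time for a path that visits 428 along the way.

Shortest 437→428: 437 → 428 = 4
Shortest 428→426: 428 → 451 → 426 = 14
Total via 428: 4 + 14 = 18 s.

18 s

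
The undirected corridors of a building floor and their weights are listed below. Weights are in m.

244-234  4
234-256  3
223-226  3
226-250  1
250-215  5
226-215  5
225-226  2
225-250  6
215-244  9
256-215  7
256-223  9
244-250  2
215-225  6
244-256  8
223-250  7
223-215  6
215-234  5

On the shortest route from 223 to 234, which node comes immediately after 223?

Compare a few routes:
223 → 226 → 250 → 244 → 234: 3+1+2+4 = 10
223 → 250 → 244 → 234: 7+2+4 = 13
223 → 215 → 234: 6+5 = 11
223 → 256 → 234: 9+3 = 12
The minimum is 10 m via 223 → 226 → 250 → 244 → 234.
So from 223 the first move is to 226.

226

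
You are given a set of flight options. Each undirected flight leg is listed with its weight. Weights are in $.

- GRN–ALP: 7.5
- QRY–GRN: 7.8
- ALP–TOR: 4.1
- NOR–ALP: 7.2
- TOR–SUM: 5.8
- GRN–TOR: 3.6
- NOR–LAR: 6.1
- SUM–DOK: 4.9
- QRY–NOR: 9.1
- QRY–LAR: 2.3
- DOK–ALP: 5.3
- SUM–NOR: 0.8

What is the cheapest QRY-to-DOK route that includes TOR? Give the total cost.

Best QRY to TOR: QRY → GRN → TOR costing 11.4
Shortest TOR→DOK: TOR → ALP → DOK = 9.4
Total via TOR: 11.4 + 9.4 = $20.8.

$20.8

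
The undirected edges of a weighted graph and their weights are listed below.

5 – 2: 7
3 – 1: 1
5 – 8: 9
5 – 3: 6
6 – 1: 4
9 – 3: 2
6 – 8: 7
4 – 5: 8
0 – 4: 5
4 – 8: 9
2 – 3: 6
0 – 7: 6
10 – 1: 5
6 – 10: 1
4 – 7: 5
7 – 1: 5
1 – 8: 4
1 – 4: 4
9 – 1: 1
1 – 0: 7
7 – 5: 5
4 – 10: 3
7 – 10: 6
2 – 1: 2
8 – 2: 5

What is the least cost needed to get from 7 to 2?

7

Compare a few routes:
7 - 1 - 3 - 2: 5+1+6 = 12
7 - 4 - 1 - 2: 5+4+2 = 11
7 - 1 - 2: 5+2 = 7
The minimum is 7 via 7 - 1 - 2.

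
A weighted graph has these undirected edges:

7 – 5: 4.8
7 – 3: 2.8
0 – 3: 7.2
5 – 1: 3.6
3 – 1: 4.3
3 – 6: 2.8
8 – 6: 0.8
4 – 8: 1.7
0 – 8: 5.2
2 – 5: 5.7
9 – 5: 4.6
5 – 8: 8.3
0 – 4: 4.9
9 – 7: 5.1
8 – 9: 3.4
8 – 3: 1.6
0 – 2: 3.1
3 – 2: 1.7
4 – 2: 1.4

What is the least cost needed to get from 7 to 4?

5.9

Compare a few routes:
7 - 3 - 6 - 8 - 4: 2.8+2.8+0.8+1.7 = 8.1
7 - 3 - 2 - 4: 2.8+1.7+1.4 = 5.9
7 - 3 - 8 - 4: 2.8+1.6+1.7 = 6.1
Cheapest is 7 - 3 - 2 - 4 at 5.9.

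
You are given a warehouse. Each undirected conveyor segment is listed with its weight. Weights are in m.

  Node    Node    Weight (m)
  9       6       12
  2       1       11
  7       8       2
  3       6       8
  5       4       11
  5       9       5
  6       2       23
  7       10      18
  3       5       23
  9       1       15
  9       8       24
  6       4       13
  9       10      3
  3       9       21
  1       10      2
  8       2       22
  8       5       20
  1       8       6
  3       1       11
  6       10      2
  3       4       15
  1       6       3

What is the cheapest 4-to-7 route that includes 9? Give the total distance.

29 m

Best 4 to 9: 4 → 5 → 9 costing 16
Best 9 to 7: 9 → 10 → 1 → 8 → 7 costing 13
Total via 9: 16 + 13 = 29 m.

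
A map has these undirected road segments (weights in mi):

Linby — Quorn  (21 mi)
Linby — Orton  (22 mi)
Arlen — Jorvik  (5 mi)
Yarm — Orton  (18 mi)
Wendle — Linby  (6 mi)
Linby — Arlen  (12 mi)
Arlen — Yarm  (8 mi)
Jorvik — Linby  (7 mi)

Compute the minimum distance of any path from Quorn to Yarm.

41 mi

Shortest distances from Quorn:
Quorn: 0
Linby: 21  (via Quorn)
Wendle: 27  (via Linby)
Jorvik: 28  (via Linby)
Arlen: 33  (via Linby)
Yarm: 41  (via Arlen)
Shortest route: Quorn → Linby → Arlen → Yarm = 41 mi.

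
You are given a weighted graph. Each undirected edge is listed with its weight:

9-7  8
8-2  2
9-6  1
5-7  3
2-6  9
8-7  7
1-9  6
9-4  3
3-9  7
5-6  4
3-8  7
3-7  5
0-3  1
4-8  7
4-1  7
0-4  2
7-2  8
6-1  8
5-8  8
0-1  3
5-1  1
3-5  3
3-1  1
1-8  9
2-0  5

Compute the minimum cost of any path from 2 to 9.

Shortest distances from 2:
2: 0
8: 2  (via 2)
0: 5  (via 2)
3: 6  (via 0)
1: 7  (via 3)
4: 7  (via 0)
5: 8  (via 1)
7: 8  (via 2)
6: 9  (via 2)
9: 10  (via 4)
Shortest route: 2 → 0 → 4 → 9 = 10.

10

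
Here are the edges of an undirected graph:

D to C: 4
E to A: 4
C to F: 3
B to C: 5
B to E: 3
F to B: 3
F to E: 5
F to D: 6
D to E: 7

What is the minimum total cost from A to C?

12

Candidate routes:
A–E–B–F–C: 4+3+3+3 = 13
A–E–B–C: 4+3+5 = 12
A–E–D–C: 4+7+4 = 15
The minimum is 12 via A–E–B–C.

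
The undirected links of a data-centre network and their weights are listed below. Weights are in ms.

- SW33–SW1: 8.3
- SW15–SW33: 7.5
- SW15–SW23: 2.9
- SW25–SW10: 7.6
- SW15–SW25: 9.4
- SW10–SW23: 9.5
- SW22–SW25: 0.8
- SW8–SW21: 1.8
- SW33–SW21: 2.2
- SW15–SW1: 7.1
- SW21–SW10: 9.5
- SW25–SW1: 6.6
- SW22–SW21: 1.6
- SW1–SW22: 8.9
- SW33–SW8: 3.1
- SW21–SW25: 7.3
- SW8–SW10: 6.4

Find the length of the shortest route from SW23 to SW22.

13.1 ms

Settle nodes by increasing distance from SW23:
SW23: 0
SW15: 2.9  (via SW23)
SW10: 9.5  (via SW23)
SW1: 10  (via SW15)
SW33: 10.4  (via SW15)
SW25: 12.3  (via SW15)
SW21: 12.6  (via SW33)
SW22: 13.1  (via SW25)
Shortest route: SW23 → SW15 → SW25 → SW22 = 13.1 ms.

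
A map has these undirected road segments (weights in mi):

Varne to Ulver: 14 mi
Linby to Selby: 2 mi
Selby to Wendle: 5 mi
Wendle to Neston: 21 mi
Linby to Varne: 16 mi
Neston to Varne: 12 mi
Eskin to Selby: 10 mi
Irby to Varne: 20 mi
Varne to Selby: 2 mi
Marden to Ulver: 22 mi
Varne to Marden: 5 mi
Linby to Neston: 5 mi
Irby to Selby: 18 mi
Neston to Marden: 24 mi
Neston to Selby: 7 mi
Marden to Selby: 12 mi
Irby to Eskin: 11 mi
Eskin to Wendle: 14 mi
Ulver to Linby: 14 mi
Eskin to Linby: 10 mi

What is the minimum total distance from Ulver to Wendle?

Running Dijkstra from Ulver:
Ulver: 0
Varne: 14  (via Ulver)
Linby: 14  (via Ulver)
Selby: 16  (via Varne)
Neston: 19  (via Linby)
Marden: 19  (via Varne)
Wendle: 21  (via Selby)
Shortest route: Ulver–Varne–Selby–Wendle = 21 mi.

21 mi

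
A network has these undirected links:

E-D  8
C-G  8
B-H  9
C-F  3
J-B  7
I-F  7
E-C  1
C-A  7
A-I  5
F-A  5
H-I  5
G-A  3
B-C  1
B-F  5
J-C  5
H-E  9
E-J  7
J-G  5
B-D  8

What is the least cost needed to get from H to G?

13

Candidate routes:
H - B - C - G: 9+1+8 = 18
H - I - A - G: 5+5+3 = 13
H - I - F - A - G: 5+7+5+3 = 20
H - E - C - G: 9+1+8 = 18
The minimum is 13 via H - I - A - G.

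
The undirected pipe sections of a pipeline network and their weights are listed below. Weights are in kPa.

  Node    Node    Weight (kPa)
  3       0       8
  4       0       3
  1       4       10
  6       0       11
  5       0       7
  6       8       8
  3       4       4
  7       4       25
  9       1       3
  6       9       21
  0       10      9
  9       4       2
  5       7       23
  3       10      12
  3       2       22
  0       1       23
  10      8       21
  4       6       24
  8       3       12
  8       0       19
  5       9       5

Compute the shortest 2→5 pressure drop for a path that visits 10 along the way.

Shortest 2→10: 2 → 3 → 10 = 34
Best 10 to 5: 10 → 0 → 5 costing 16
Total via 10: 34 + 16 = 50 kPa.

50 kPa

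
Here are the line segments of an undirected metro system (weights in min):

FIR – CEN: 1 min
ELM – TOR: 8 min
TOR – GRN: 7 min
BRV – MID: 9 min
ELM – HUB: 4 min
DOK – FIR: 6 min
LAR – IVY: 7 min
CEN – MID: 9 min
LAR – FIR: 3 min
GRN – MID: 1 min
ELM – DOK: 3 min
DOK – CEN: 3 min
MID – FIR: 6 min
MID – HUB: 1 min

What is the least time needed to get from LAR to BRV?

Shortest distances from LAR:
LAR: 0
FIR: 3  (via LAR)
CEN: 4  (via FIR)
IVY: 7  (via LAR)
DOK: 7  (via CEN)
MID: 9  (via FIR)
ELM: 10  (via DOK)
GRN: 10  (via MID)
HUB: 10  (via MID)
TOR: 17  (via GRN)
BRV: 18  (via MID)
Shortest route: LAR–FIR–MID–BRV = 18 min.

18 min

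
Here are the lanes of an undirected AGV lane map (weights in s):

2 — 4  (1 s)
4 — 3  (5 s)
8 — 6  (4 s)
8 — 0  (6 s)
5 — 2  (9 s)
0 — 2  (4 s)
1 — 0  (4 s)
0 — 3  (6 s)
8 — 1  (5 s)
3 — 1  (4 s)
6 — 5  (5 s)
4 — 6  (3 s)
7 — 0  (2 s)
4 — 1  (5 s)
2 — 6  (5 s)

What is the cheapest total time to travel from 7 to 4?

7 s

Running Dijkstra from 7:
7: 0
0: 2  (via 7)
1: 6  (via 0)
2: 6  (via 0)
4: 7  (via 2)
Shortest route: 7 → 0 → 2 → 4 = 7 s.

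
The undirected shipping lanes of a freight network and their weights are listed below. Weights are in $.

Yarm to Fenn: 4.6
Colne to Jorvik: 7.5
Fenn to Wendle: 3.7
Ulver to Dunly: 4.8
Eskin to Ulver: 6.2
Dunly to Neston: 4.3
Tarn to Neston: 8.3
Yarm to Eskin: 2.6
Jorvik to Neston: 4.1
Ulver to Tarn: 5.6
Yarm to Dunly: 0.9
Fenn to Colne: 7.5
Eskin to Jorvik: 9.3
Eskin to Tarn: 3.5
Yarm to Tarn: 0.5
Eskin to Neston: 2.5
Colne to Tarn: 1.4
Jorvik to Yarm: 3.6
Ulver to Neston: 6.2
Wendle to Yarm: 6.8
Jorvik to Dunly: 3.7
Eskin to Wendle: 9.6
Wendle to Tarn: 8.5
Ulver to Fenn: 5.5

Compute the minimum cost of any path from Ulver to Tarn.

Compare a few routes:
Ulver → Eskin → Yarm → Tarn: 6.2+2.6+0.5 = 9.3
Ulver → Tarn: 5.6 = 5.6
Ulver → Dunly → Yarm → Tarn: 4.8+0.9+0.5 = 6.2
The minimum is $5.6 via Ulver → Tarn.

$5.6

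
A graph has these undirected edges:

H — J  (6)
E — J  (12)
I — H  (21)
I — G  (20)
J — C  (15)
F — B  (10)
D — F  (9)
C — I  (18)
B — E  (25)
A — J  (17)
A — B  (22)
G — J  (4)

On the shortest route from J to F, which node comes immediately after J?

Compare a few routes:
J → A → B → F: 17+22+10 = 49
J → E → B → F: 12+25+10 = 47
Cheapest is J → E → B → F at 47.
So from J the first move is to E.

E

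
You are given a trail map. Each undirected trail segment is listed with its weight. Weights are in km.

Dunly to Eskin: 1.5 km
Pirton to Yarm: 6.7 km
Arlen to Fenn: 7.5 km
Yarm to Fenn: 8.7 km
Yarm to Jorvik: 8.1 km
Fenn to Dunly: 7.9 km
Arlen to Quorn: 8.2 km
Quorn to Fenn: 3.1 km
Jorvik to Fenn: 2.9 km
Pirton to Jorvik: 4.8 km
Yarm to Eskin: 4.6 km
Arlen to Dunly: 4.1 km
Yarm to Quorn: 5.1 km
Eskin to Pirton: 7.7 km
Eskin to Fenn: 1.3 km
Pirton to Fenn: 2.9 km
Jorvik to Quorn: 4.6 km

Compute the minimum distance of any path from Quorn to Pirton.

6 km

Running Dijkstra from Quorn:
Quorn: 0
Fenn: 3.1  (via Quorn)
Eskin: 4.4  (via Fenn)
Jorvik: 4.6  (via Quorn)
Yarm: 5.1  (via Quorn)
Dunly: 5.9  (via Eskin)
Pirton: 6  (via Fenn)
Shortest route: Quorn–Fenn–Pirton = 6 km.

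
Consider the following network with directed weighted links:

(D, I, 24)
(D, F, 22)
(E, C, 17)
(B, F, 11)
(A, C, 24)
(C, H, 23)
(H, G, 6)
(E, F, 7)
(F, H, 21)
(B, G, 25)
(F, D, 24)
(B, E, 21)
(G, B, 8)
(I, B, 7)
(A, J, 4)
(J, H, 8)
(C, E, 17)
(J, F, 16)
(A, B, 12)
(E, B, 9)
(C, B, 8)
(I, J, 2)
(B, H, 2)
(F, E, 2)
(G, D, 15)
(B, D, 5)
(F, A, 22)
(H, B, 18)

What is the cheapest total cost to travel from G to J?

39

Candidate routes:
G → B → D → I → J: 8+5+24+2 = 39
G → D → I → J: 15+24+2 = 41
The minimum is 39 via G → B → D → I → J.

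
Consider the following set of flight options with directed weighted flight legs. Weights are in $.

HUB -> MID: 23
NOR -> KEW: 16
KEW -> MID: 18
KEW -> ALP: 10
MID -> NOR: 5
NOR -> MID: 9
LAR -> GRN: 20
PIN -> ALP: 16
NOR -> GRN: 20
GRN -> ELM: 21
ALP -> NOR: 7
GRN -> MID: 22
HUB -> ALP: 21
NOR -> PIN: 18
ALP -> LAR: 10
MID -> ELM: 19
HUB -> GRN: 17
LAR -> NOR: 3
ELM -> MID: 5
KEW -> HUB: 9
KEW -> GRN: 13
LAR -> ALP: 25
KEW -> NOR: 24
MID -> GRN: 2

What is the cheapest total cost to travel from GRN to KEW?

$43

Shortest distances from GRN:
GRN: 0
ELM: 21  (via GRN)
MID: 22  (via GRN)
NOR: 27  (via MID)
KEW: 43  (via NOR)
Shortest route: GRN–MID–NOR–KEW = $43.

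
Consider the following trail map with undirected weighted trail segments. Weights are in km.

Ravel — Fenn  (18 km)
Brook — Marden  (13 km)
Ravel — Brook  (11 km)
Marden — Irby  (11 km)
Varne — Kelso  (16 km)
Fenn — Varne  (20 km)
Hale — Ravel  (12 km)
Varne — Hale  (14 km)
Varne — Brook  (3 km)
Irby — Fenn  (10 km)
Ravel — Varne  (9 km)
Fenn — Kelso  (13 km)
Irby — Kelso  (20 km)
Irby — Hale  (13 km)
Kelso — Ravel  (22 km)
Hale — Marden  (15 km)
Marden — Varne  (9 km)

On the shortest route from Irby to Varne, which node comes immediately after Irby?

Enumerating some paths:
Irby - Hale - Varne: 13+14 = 27
Irby - Marden - Varne: 11+9 = 20
Cheapest is Irby - Marden - Varne at 20 km.
So from Irby the first move is to Marden.

Marden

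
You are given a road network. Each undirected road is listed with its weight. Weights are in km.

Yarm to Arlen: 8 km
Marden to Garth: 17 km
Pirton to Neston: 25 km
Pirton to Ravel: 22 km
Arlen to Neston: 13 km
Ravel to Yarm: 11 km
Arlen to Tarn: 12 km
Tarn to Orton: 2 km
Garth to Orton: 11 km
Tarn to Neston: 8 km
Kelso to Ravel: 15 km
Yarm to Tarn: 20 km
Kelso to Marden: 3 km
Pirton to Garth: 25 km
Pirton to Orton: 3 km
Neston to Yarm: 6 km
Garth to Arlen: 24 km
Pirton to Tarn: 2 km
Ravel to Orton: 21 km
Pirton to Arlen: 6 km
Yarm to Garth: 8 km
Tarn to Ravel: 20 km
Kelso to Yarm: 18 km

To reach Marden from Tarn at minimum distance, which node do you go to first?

Candidate routes:
Tarn - Pirton - Orton - Garth - Marden: 2+3+11+17 = 33
Tarn - Orton - Garth - Marden: 2+11+17 = 30
Cheapest is Tarn - Orton - Garth - Marden at 30 km.
So from Tarn the first move is to Orton.

Orton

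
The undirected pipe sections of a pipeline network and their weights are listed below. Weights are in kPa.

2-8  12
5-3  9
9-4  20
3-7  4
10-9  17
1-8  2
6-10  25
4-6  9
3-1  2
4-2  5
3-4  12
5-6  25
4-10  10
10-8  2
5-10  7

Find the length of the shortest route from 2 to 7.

Compare a few routes:
2 → 8 → 1 → 3 → 7: 12+2+2+4 = 20
2 → 4 → 10 → 8 → 1 → 3 → 7: 5+10+2+2+2+4 = 25
2 → 4 → 3 → 7: 5+12+4 = 21
The minimum is 20 kPa via 2 → 8 → 1 → 3 → 7.

20 kPa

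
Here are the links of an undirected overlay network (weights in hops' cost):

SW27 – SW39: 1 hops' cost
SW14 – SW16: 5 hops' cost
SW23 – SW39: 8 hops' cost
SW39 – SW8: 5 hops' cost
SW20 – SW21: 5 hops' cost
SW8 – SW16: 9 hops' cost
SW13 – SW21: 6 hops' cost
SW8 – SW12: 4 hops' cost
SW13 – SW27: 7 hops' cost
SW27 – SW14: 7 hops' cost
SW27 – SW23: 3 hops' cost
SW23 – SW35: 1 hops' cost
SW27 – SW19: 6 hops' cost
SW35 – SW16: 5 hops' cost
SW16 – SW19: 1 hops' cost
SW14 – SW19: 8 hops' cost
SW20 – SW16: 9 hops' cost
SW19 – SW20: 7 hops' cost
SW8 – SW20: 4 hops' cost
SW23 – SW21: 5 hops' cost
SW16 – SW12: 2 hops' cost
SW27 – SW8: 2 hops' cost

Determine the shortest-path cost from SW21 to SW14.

15 hops' cost

Compare a few routes:
SW21 - SW23 - SW35 - SW16 - SW14: 5+1+5+5 = 16
SW21 - SW23 - SW27 - SW14: 5+3+7 = 15
The minimum is 15 hops' cost via SW21 - SW23 - SW27 - SW14.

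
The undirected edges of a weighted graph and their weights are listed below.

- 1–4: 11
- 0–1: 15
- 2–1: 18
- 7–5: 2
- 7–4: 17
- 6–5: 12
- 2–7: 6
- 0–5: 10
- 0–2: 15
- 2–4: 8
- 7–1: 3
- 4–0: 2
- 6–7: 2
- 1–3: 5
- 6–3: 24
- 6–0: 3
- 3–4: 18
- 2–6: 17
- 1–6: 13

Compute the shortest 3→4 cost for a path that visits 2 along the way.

Shortest 3→2: 3–1–7–2 = 14
Shortest 2→4: 2–4 = 8
Total via 2: 14 + 8 = 22.

22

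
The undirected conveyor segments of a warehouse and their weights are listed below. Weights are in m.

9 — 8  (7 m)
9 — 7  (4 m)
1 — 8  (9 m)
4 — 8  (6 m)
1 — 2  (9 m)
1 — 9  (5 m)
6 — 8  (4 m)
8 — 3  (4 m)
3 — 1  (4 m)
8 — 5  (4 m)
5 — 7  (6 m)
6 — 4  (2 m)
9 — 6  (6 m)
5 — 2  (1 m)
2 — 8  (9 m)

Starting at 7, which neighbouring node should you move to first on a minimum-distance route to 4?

Candidate routes:
7–9–6–4: 4+6+2 = 12
7–5–8–6–4: 6+4+4+2 = 16
Cheapest is 7–9–6–4 at 12 m.
So from 7 the first move is to 9.

9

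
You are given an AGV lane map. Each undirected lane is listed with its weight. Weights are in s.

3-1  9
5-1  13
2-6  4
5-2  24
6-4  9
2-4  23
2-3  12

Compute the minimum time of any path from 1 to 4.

34 s

Settle nodes by increasing distance from 1:
1: 0
3: 9  (via 1)
5: 13  (via 1)
2: 21  (via 3)
6: 25  (via 2)
4: 34  (via 6)
Shortest route: 1–3–2–6–4 = 34 s.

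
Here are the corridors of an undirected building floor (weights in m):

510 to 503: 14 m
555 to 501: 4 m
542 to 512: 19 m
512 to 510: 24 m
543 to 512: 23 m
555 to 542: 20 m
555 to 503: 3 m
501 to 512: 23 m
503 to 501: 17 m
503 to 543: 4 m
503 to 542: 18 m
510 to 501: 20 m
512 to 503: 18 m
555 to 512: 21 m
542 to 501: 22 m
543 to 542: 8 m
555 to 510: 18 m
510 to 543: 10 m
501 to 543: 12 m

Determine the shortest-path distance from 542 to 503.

12 m

Candidate routes:
542–543–503: 8+4 = 12
542–503: 18 = 18
542–555–503: 20+3 = 23
The minimum is 12 m via 542–543–503.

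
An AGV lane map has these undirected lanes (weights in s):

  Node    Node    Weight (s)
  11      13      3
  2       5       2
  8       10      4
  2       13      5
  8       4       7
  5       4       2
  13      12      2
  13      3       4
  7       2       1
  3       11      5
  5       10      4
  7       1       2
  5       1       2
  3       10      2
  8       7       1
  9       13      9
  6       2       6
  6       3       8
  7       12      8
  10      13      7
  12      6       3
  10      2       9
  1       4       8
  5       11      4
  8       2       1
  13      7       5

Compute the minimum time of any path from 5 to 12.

9 s

Shortest distances from 5:
5: 0
1: 2  (via 5)
2: 2  (via 5)
4: 2  (via 5)
7: 3  (via 2)
8: 3  (via 2)
10: 4  (via 5)
11: 4  (via 5)
3: 6  (via 10)
13: 7  (via 2)
6: 8  (via 2)
12: 9  (via 13)
Shortest route: 5–2–13–12 = 9 s.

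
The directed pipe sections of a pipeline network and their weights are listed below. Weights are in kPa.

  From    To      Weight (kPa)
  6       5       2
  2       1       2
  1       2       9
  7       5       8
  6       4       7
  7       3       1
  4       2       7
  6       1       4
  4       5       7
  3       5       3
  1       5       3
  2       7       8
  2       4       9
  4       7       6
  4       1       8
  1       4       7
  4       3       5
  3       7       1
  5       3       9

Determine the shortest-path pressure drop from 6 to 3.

11 kPa

Settle nodes by increasing distance from 6:
6: 0
5: 2  (via 6)
1: 4  (via 6)
4: 7  (via 6)
3: 11  (via 5)
Shortest route: 6 → 5 → 3 = 11 kPa.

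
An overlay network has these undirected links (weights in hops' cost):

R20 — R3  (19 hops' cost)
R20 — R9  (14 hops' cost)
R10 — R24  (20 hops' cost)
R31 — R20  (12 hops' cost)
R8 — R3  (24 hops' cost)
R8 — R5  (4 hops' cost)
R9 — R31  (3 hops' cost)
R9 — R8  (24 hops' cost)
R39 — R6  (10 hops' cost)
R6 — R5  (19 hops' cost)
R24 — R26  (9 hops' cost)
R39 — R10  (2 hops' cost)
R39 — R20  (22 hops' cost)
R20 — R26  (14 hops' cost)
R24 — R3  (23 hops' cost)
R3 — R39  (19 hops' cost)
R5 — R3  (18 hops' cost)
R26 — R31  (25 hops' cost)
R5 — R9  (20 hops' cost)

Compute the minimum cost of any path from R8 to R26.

52 hops' cost

Enumerating some paths:
R8 → R9 → R31 → R20 → R26: 24+3+12+14 = 53
R8 → R9 → R31 → R26: 24+3+25 = 52
The minimum is 52 hops' cost via R8 → R9 → R31 → R26.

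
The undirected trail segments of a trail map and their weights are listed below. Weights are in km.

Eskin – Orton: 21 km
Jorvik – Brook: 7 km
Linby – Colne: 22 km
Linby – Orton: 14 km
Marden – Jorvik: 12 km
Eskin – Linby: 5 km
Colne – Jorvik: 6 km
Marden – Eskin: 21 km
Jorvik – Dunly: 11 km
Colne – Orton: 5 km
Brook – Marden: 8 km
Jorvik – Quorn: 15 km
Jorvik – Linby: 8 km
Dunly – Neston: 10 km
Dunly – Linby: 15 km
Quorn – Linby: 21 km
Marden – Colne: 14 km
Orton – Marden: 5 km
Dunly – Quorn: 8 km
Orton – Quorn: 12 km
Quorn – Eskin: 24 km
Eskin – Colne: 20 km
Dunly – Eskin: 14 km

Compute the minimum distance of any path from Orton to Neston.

Enumerating some paths:
Orton → Colne → Jorvik → Dunly → Neston: 5+6+11+10 = 32
Orton → Quorn → Dunly → Neston: 12+8+10 = 30
Orton → Marden → Jorvik → Dunly → Neston: 5+12+11+10 = 38
Cheapest is Orton → Quorn → Dunly → Neston at 30 km.

30 km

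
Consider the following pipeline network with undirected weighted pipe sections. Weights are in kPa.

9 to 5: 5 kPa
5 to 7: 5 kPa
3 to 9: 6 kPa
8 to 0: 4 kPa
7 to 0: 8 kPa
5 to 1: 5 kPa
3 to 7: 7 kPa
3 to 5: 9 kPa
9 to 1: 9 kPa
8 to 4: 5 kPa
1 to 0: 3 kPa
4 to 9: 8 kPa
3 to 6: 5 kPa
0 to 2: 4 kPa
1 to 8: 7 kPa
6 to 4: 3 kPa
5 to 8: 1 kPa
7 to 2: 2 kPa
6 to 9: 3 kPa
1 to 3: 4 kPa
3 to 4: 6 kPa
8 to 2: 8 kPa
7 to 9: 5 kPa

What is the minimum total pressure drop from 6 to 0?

Candidate routes:
6–4–8–0: 3+5+4 = 12
6–9–5–8–0: 3+5+1+4 = 13
Cheapest is 6–4–8–0 at 12 kPa.

12 kPa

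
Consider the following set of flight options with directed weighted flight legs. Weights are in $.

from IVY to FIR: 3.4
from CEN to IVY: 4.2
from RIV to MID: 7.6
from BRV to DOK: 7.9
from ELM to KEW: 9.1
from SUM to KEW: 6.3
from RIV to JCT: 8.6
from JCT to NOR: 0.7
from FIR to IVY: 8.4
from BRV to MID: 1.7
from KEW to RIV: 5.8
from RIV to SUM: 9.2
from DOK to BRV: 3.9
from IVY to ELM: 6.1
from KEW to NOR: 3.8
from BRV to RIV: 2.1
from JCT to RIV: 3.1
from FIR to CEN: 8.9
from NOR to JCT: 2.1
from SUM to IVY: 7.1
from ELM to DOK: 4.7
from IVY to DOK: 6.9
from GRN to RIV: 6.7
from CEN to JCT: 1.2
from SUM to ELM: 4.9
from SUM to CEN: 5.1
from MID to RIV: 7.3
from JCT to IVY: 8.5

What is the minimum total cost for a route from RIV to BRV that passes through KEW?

$40.7

Best RIV to KEW: RIV–SUM–KEW costing 15.5
Best KEW to BRV: KEW–NOR–JCT–IVY–DOK–BRV costing 25.2
Total via KEW: 15.5 + 25.2 = $40.7.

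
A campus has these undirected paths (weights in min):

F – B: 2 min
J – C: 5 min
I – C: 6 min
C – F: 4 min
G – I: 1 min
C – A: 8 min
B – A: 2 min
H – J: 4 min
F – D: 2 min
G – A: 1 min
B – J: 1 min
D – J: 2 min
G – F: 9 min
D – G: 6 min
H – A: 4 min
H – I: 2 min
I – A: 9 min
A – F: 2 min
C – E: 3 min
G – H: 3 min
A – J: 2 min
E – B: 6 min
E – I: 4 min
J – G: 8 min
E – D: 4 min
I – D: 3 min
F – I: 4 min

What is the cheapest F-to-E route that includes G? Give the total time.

Shortest F→G: F → A → G = 3
Best G to E: G → I → E costing 5
Total via G: 3 + 5 = 8 min.

8 min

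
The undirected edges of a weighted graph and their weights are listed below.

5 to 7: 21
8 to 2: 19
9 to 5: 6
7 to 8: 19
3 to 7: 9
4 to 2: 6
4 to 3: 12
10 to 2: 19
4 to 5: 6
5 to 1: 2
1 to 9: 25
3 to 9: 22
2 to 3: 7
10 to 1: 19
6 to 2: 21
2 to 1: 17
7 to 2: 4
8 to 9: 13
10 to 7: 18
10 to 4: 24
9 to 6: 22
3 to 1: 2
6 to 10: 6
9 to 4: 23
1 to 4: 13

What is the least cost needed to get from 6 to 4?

27

Settle nodes by increasing distance from 6:
6: 0
10: 6  (via 6)
2: 21  (via 6)
9: 22  (via 6)
7: 24  (via 10)
1: 25  (via 10)
3: 27  (via 1)
4: 27  (via 2)
Shortest route: 6 → 2 → 4 = 27.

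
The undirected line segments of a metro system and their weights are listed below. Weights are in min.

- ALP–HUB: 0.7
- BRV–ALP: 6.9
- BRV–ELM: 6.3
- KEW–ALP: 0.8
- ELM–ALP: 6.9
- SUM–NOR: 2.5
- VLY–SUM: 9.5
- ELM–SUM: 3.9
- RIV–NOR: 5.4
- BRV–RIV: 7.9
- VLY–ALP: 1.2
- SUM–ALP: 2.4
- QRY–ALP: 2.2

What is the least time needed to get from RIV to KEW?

Settle nodes by increasing distance from RIV:
RIV: 0
NOR: 5.4  (via RIV)
SUM: 7.9  (via NOR)
BRV: 7.9  (via RIV)
ALP: 10.3  (via SUM)
HUB: 11  (via ALP)
KEW: 11.1  (via ALP)
Shortest route: RIV → NOR → SUM → ALP → KEW = 11.1 min.

11.1 min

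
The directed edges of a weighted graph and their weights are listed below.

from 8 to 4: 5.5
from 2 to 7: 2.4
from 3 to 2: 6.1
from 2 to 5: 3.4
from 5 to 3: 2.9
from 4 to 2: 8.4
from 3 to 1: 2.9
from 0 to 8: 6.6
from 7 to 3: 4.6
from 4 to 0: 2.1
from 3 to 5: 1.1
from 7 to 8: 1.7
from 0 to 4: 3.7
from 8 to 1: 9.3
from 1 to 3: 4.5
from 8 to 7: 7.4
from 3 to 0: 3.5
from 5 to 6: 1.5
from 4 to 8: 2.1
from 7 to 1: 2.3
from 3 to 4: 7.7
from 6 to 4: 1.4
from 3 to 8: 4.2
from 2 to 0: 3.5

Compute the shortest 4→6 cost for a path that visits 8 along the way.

Shortest 4→8: 4 → 8 = 2.1
Shortest 8→6: 8 → 7 → 3 → 5 → 6 = 14.6
Total via 8: 2.1 + 14.6 = 16.7.

16.7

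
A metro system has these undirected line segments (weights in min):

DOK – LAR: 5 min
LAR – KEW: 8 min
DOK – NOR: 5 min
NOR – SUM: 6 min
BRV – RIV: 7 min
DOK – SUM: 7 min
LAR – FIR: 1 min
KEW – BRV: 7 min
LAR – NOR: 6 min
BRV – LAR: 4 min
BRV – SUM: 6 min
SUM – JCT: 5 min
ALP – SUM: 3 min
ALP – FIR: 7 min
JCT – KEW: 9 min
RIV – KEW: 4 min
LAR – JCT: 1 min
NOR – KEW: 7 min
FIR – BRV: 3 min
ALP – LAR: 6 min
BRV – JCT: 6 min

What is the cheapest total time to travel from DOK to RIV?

16 min

Shortest distances from DOK:
DOK: 0
LAR: 5  (via DOK)
NOR: 5  (via DOK)
JCT: 6  (via LAR)
FIR: 6  (via LAR)
SUM: 7  (via DOK)
BRV: 9  (via LAR)
ALP: 10  (via SUM)
KEW: 12  (via NOR)
RIV: 16  (via BRV)
Shortest route: DOK → LAR → BRV → RIV = 16 min.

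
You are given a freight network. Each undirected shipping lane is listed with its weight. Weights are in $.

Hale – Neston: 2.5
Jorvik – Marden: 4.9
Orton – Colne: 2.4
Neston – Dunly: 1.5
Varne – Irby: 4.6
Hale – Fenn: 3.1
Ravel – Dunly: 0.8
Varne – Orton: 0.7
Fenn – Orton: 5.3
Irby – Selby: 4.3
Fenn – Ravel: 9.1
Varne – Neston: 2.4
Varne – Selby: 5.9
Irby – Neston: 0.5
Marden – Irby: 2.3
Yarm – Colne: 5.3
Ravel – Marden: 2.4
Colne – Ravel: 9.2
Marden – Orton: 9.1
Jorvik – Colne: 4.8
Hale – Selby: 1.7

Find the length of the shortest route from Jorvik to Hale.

$10.2

Settle nodes by increasing distance from Jorvik:
Jorvik: 0
Colne: 4.8  (via Jorvik)
Marden: 4.9  (via Jorvik)
Orton: 7.2  (via Colne)
Irby: 7.2  (via Marden)
Ravel: 7.3  (via Marden)
Neston: 7.7  (via Irby)
Varne: 7.9  (via Orton)
Dunly: 8.1  (via Ravel)
Yarm: 10.1  (via Colne)
Hale: 10.2  (via Neston)
Shortest route: Jorvik–Marden–Irby–Neston–Hale = $10.2.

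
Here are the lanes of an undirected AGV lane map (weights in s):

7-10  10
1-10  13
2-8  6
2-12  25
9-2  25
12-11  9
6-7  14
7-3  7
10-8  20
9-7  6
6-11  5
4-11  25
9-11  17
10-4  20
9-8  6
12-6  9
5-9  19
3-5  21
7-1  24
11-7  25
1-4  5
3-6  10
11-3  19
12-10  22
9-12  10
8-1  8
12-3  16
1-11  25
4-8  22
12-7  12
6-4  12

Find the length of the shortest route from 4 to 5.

Compare a few routes:
4 - 1 - 8 - 9 - 5: 5+8+6+19 = 38
4 - 6 - 3 - 5: 12+10+21 = 43
4 - 8 - 9 - 5: 22+6+19 = 47
4 - 6 - 12 - 9 - 5: 12+9+10+19 = 50
Cheapest is 4 - 1 - 8 - 9 - 5 at 38 s.

38 s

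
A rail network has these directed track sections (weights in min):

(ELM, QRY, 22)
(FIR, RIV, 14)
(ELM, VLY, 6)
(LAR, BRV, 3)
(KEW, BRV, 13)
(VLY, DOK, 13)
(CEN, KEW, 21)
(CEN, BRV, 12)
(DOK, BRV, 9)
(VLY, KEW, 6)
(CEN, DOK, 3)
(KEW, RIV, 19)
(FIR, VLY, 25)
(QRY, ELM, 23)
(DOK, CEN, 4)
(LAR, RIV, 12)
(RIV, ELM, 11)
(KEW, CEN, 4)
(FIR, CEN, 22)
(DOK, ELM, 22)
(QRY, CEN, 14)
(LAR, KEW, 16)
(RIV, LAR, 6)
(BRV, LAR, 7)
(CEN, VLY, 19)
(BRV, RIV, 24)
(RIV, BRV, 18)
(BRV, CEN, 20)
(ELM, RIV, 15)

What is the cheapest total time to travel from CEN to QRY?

47 min

Enumerating some paths:
CEN–DOK–ELM–QRY: 3+22+22 = 47
CEN–DOK–BRV–LAR–RIV–ELM–QRY: 3+9+7+12+11+22 = 64
Cheapest is CEN–DOK–ELM–QRY at 47 min.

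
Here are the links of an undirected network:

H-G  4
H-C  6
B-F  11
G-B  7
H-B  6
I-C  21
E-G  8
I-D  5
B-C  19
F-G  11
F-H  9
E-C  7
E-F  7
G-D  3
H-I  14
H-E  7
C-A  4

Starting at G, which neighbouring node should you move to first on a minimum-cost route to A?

Enumerating some paths:
G–H–C–A: 4+6+4 = 14
G–H–E–C–A: 4+7+7+4 = 22
G–E–C–A: 8+7+4 = 19
Cheapest is G–H–C–A at 14.
So from G the first move is to H.

H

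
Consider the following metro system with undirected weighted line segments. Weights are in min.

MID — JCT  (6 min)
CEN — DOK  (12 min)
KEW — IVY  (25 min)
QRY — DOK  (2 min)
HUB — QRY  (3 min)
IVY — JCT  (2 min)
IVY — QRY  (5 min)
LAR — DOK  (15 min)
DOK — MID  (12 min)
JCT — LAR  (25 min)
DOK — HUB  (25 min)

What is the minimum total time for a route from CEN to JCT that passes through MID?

Best CEN to MID: CEN → DOK → MID costing 24
Shortest MID→JCT: MID → JCT = 6
Total via MID: 24 + 6 = 30 min.

30 min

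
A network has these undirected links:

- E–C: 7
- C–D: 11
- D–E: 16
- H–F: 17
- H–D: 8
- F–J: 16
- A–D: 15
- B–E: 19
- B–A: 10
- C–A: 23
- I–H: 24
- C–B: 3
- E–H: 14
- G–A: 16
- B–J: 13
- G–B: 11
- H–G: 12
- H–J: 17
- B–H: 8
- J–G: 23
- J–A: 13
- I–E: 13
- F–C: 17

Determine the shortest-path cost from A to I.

Compare a few routes:
A - B - C - E - I: 10+3+7+13 = 33
A - B - E - I: 10+19+13 = 42
Cheapest is A - B - C - E - I at 33.

33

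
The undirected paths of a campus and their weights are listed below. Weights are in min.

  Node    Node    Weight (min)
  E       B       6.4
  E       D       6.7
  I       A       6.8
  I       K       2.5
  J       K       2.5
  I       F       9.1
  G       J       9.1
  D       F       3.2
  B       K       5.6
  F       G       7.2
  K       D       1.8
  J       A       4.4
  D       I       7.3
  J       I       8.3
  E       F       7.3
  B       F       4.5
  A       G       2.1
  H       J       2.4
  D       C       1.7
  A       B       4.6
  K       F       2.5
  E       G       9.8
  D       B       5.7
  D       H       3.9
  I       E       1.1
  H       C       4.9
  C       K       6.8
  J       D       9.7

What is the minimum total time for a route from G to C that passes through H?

13.8 min

Shortest G→H: G–A–J–H = 8.9
Shortest H→C: H–C = 4.9
Total via H: 8.9 + 4.9 = 13.8 min.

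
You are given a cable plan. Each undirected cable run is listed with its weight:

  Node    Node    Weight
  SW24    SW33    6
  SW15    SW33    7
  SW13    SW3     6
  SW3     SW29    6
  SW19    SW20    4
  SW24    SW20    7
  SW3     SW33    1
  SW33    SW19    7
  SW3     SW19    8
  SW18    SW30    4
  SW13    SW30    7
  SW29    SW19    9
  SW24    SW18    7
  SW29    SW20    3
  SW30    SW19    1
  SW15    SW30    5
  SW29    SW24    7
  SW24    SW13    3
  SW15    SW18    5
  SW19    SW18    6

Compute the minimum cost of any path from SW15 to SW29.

13

Shortest distances from SW15:
SW15: 0
SW30: 5  (via SW15)
SW18: 5  (via SW15)
SW19: 6  (via SW30)
SW33: 7  (via SW15)
SW3: 8  (via SW33)
SW20: 10  (via SW19)
SW13: 12  (via SW30)
SW24: 12  (via SW18)
SW29: 13  (via SW20)
Shortest route: SW15 → SW30 → SW19 → SW20 → SW29 = 13.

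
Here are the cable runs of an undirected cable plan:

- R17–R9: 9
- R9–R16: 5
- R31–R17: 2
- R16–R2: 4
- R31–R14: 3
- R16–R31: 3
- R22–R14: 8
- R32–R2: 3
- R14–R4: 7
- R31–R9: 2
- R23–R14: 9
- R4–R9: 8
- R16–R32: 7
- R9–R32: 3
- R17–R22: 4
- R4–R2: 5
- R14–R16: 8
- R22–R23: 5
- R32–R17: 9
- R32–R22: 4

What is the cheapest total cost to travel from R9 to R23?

12

Compare a few routes:
R9 → R31 → R14 → R23: 2+3+9 = 14
R9 → R17 → R22 → R23: 9+4+5 = 18
R9 → R32 → R22 → R23: 3+4+5 = 12
R9 → R31 → R17 → R22 → R23: 2+2+4+5 = 13
Cheapest is R9 → R32 → R22 → R23 at 12.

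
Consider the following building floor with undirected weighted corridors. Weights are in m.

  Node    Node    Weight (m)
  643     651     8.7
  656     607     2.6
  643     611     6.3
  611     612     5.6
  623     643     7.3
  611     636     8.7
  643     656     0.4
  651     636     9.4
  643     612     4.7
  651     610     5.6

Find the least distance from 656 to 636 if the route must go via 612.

19.4 m

Shortest 656→612: 656–643–612 = 5.1
Best 612 to 636: 612–611–636 costing 14.3
Total via 612: 5.1 + 14.3 = 19.4 m.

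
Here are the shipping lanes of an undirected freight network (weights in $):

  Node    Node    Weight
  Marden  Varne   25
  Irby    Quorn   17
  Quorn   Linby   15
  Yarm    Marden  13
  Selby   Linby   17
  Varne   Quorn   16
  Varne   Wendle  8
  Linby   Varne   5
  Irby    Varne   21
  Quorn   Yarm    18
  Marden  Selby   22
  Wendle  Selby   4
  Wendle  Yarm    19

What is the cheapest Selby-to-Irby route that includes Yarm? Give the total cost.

$58

Best Selby to Yarm: Selby → Wendle → Yarm costing 23
Best Yarm to Irby: Yarm → Quorn → Irby costing 35
Total via Yarm: 23 + 35 = $58.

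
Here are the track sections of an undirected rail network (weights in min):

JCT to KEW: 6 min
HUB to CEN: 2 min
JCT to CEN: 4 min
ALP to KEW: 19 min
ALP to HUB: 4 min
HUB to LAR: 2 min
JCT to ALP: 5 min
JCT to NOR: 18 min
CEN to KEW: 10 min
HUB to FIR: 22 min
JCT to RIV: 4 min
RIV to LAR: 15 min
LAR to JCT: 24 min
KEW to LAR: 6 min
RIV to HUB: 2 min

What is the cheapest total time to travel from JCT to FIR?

Candidate routes:
JCT → RIV → HUB → FIR: 4+2+22 = 28
JCT → ALP → HUB → FIR: 5+4+22 = 31
JCT → KEW → LAR → HUB → FIR: 6+6+2+22 = 36
JCT → KEW → CEN → HUB → FIR: 6+10+2+22 = 40
The minimum is 28 min via JCT → RIV → HUB → FIR.

28 min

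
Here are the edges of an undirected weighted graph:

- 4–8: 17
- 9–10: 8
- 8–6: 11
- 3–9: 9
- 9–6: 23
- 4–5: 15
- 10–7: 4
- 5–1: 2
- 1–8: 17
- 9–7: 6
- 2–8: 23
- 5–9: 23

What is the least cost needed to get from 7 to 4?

44

Compare a few routes:
7 - 9 - 5 - 4: 6+23+15 = 44
7 - 10 - 9 - 5 - 4: 4+8+23+15 = 50
The minimum is 44 via 7 - 9 - 5 - 4.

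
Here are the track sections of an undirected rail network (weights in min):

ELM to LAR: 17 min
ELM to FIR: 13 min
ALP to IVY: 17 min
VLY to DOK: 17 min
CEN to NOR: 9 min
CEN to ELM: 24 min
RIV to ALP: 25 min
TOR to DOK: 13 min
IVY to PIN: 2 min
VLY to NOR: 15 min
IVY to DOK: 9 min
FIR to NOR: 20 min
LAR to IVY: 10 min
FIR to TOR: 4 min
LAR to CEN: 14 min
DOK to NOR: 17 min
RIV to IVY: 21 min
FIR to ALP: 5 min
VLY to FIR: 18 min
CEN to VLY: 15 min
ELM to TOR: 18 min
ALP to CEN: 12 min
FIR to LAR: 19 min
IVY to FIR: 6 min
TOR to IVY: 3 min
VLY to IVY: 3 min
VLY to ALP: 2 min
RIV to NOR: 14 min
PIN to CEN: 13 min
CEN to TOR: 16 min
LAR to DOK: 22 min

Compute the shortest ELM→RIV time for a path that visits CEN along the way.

Best ELM to CEN: ELM–CEN costing 24
Best CEN to RIV: CEN–NOR–RIV costing 23
Total via CEN: 24 + 23 = 47 min.

47 min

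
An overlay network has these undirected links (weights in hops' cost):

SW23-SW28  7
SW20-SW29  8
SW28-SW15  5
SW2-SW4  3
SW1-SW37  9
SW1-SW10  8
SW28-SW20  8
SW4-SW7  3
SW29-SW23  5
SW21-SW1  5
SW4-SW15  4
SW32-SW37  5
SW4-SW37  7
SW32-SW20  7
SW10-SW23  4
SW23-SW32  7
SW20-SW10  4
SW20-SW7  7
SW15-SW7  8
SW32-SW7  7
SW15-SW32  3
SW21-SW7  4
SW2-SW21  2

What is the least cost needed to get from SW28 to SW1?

Running Dijkstra from SW28:
SW28: 0
SW15: 5  (via SW28)
SW23: 7  (via SW28)
SW32: 8  (via SW15)
SW20: 8  (via SW28)
SW4: 9  (via SW15)
SW10: 11  (via SW23)
SW7: 12  (via SW4)
SW2: 12  (via SW4)
SW29: 12  (via SW23)
SW37: 13  (via SW32)
SW21: 14  (via SW2)
SW1: 19  (via SW10)
Shortest route: SW28–SW23–SW10–SW1 = 19 hops' cost.

19 hops' cost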